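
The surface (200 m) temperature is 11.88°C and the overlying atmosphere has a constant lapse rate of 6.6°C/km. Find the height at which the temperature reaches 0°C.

Height above start = (11.88 − 0) / 6.6 = 1.8 km
Altitude = 200 m + 1800 m = 2000 m

2000 m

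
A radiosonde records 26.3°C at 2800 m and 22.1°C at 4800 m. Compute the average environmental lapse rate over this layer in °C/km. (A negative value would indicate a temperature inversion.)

2.1°C/km

Γ = −ΔT/Δz = (26.3 − 22.1) / (4800 − 2800) m
  = 4.2°C / 2 km = 2.1°C/km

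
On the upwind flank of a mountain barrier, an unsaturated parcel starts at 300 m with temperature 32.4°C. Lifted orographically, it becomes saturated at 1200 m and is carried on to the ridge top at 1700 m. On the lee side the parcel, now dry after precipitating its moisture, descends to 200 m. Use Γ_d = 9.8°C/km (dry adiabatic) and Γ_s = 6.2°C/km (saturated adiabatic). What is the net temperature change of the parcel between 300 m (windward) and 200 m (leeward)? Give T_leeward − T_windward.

300–1200 m, dry: Δz = 0.9 km ⇒ ΔT = -8.82°C; T = 23.58°C
1200–1700 m, saturated: Δz = 0.5 km ⇒ ΔT = -3.1°C; T = 20.48°C
1700–200 m, dry descent: Δz = 1.5 km ⇒ ΔT = +14.7°C; T = 35.18°C
Net change vs windward start: 35.18 − 32.4 = +2.78°C

+2.78°C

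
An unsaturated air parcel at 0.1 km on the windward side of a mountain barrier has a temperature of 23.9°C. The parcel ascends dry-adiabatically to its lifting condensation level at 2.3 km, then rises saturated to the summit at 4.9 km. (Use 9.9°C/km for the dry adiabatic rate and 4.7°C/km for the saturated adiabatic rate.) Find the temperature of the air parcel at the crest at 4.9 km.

-10.1°C

From 100 m to 2300 m (dry): cools by 9.9 × 2.2 = 21.78°C, giving 2.12°C.
From 2300 m to 4900 m (saturated): cools by 4.7 × 2.6 = 12.22°C, giving -10.1°C.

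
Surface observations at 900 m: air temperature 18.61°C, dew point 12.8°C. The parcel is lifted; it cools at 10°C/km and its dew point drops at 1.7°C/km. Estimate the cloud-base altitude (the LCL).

1600 m

T and T_d converge at 10 − 1.7 = 8.3°C per km
Height above start = (18.61 − 12.8) / 8.3 = 0.7 km
LCL altitude = 900 m + 700 m = 1600 m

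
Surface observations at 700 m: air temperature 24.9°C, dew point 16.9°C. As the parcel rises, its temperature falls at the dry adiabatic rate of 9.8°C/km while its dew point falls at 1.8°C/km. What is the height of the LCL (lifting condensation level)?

T and T_d converge at 9.8 − 1.8 = 8°C per km
Height above start = (24.9 − 16.9) / 8 = 1 km
LCL altitude = 700 m + 1000 m = 1700 m

1700 m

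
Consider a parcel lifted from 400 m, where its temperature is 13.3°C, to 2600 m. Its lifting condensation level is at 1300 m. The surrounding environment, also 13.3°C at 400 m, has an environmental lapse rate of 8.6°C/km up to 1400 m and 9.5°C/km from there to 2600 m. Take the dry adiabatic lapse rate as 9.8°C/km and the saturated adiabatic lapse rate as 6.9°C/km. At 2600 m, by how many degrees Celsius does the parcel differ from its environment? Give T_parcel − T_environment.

+2.21°C (parcel warmer than environment)

Parcel:
  From 400 m to 1300 m (dry): cools by 9.8 × 0.9 = 8.82°C, giving 4.48°C.
  From 1300 m to 2600 m (saturated): cools by 6.9 × 1.3 = 8.97°C, giving -4.49°C.
Environment:
  From 400 m to 1400 m (environment, lower layer): cools by 8.6 × 1 = 8.6°C, giving 4.7°C.
  From 1400 m to 2600 m (environment, upper layer): cools by 9.5 × 1.2 = 11.4°C, giving -6.7°C.
T_parcel − T_env = -4.49 − (-6.7) = +2.21°C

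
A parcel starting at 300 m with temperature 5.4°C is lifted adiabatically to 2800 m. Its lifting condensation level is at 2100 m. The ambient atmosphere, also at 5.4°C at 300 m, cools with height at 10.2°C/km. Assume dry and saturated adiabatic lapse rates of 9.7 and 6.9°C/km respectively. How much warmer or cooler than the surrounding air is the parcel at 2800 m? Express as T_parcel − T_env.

+3.21°C (parcel warmer than environment)

Parcel:
  300 → 2100 m (dry, 9.7°C/km): ΔT = -9.7 × 1.8 = -17.46°C → T = -12.06°C
  2100 → 2800 m (saturated, 6.9°C/km): ΔT = -6.9 × 0.7 = -4.83°C → T = -16.89°C
Environment:
  300 → 2800 m (environment, 10.2°C/km): ΔT = -10.2 × 2.5 = -25.5°C → T = -20.1°C
T_parcel − T_env = -16.89 − (-20.1) = +3.21°C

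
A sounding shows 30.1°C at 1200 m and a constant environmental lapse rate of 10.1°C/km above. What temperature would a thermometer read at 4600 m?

-4.24°C

Environmental to 4600 m: -10.1 × 3.4 km = -34.34°C, so T = -4.24°C.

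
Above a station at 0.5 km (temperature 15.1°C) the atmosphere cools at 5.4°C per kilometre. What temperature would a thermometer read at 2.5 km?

4.3°C

500–2500 m, environmental: Δz = 2 km ⇒ ΔT = -10.8°C; T = 4.3°C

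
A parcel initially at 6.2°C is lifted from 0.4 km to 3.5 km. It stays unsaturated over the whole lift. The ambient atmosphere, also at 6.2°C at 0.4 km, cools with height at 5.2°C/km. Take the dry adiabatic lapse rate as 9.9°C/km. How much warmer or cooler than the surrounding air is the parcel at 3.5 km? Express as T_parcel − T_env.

Parcel:
  From 400 m to 3500 m (dry): cools by 9.9 × 3.1 = 30.69°C, giving -24.49°C.
Environment:
  From 400 m to 3500 m (environment): cools by 5.2 × 3.1 = 16.12°C, giving -9.92°C.
T_parcel − T_env = -24.49 − (-9.92) = -14.57°C

-14.57°C (parcel cooler than environment)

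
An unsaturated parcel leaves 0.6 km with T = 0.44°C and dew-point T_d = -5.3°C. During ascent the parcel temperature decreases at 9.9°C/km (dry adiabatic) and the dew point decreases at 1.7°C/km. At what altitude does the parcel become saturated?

T and T_d converge at 9.9 − 1.7 = 8.2°C per km
Height above start = (0.44 − (-5.3)) / 8.2 = 0.7 km
LCL altitude = 600 m + 700 m = 1300 m

1.3 km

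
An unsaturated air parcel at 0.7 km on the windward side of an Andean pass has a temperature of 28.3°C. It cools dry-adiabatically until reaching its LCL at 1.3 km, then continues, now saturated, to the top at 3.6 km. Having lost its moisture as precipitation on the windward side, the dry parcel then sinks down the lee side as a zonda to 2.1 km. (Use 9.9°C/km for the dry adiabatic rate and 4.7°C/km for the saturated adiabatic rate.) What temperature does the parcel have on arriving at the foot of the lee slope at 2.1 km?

26.4°C

700 → 1300 m (dry, 9.9°C/km): ΔT = -9.9 × 0.6 = -5.94°C → T = 22.36°C
1300 → 3600 m (saturated, 4.7°C/km): ΔT = -4.7 × 2.3 = -10.81°C → T = 11.55°C
3600 → 2100 m (dry descent, 9.9°C/km): ΔT = +9.9 × 1.5 = +14.85°C → T = 26.4°C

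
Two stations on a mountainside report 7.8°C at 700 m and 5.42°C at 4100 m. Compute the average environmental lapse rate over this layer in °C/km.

Γ = −ΔT/Δz = (7.8 − 5.42) / (4100 − 700) m
  = 2.38°C / 3.4 km = 0.7°C/km

0.7°C/km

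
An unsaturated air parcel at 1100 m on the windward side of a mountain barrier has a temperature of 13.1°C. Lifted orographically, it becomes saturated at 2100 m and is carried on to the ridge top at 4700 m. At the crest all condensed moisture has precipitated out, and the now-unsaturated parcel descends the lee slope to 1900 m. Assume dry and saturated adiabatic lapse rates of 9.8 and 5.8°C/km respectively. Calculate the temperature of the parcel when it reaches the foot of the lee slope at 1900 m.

15.66°C

1100 → 2100 m (dry, 9.8°C/km): ΔT = -9.8 × 1 = -9.8°C → T = 3.3°C
2100 → 4700 m (saturated, 5.8°C/km): ΔT = -5.8 × 2.6 = -15.08°C → T = -11.78°C
4700 → 1900 m (dry descent, 9.8°C/km): ΔT = +9.8 × 2.8 = +27.44°C → T = 15.66°C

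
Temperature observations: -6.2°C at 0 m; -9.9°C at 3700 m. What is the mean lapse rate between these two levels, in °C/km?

Γ = −ΔT/Δz = (-6.2 − (-9.9)) / (3700 − 0) m
  = 3.7°C / 3.7 km = 1°C/km

1°C/km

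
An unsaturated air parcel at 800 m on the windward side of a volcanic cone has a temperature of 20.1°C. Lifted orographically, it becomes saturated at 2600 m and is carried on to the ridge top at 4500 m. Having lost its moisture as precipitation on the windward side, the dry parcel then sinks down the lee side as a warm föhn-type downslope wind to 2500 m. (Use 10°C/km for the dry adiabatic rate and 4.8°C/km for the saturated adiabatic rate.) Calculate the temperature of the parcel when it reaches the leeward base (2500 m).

Dry to 2600 m: -10 × 1.8 km = -18°C, so T = 2.1°C.
Saturated to 4500 m: -4.8 × 1.9 km = -9.12°C, so T = -7.02°C.
Dry descent to 2500 m: +10 × 2 km = +20°C, so T = 12.98°C.

12.98°C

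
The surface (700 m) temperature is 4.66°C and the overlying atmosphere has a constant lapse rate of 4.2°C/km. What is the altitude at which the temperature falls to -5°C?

3000 m

Height above start = (4.66 − (-5)) / 4.2 = 2.3 km
Altitude = 700 m + 2300 m = 3000 m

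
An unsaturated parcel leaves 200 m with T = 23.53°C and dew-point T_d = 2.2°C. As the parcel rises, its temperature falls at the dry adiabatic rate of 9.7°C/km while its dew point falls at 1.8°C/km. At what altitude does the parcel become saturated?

2900 m

T and T_d converge at 9.7 − 1.8 = 7.9°C per km
Height above start = (23.53 − 2.2) / 7.9 = 2.7 km
LCL altitude = 200 m + 2700 m = 2900 m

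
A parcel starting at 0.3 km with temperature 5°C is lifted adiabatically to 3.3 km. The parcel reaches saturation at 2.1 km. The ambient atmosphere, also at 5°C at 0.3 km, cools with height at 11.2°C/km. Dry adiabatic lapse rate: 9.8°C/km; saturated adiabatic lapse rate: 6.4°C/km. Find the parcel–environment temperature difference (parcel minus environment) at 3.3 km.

Parcel:
  From 300 m to 2100 m (dry): cools by 9.8 × 1.8 = 17.64°C, giving -12.64°C.
  From 2100 m to 3300 m (saturated): cools by 6.4 × 1.2 = 7.68°C, giving -20.32°C.
Environment:
  From 300 m to 3300 m (environment): cools by 11.2 × 3 = 33.6°C, giving -28.6°C.
T_parcel − T_env = -20.32 − (-28.6) = +8.28°C

+8.28°C (parcel warmer than environment)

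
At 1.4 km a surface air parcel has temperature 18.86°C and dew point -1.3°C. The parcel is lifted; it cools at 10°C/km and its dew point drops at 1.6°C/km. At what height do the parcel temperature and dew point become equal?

T and T_d converge at 10 − 1.6 = 8.4°C per km
Height above start = (18.86 − (-1.3)) / 8.4 = 2.4 km
LCL altitude = 1400 m + 2400 m = 3800 m

3.8 km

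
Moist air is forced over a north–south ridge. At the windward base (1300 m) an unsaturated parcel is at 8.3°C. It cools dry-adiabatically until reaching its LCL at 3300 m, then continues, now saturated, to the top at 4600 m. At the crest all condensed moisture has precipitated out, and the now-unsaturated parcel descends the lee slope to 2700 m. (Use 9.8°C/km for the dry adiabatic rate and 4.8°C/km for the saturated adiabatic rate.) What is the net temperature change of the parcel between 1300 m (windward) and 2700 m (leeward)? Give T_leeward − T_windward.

-7.22°C

1300 → 3300 m (dry, 9.8°C/km): ΔT = -9.8 × 2 = -19.6°C → T = -11.3°C
3300 → 4600 m (saturated, 4.8°C/km): ΔT = -4.8 × 1.3 = -6.24°C → T = -17.54°C
4600 → 2700 m (dry descent, 9.8°C/km): ΔT = +9.8 × 1.9 = +18.62°C → T = 1.08°C
Net change vs windward start: 1.08 − 8.3 = -7.22°C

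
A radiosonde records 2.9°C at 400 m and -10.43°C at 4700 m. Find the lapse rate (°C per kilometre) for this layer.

Γ = −ΔT/Δz = (2.9 − (-10.43)) / (4700 − 400) m
  = 13.33°C / 4.3 km = 3.1°C/km

3.1°C/km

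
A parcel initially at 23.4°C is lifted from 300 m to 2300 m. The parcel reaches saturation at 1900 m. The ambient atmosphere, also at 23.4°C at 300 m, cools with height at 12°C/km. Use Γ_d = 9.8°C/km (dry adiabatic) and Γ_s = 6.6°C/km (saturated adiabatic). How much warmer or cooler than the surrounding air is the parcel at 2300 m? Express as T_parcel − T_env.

Parcel:
  Dry to 1900 m: -9.8 × 1.6 km = -15.68°C, so T = 7.72°C.
  Saturated to 2300 m: -6.6 × 0.4 km = -2.64°C, so T = 5.08°C.
Environment:
  Environment to 2300 m: -12 × 2 km = -24°C, so T = -0.6°C.
T_parcel − T_env = 5.08 − (-0.6) = +5.68°C

+5.68°C (parcel warmer than environment)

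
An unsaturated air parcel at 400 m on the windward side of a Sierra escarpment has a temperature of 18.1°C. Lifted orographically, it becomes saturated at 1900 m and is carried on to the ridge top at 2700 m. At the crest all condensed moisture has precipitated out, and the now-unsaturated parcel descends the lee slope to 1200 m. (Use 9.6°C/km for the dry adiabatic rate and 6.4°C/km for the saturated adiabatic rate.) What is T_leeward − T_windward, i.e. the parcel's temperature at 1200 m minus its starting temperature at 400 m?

400 → 1900 m (dry, 9.6°C/km): ΔT = -9.6 × 1.5 = -14.4°C → T = 3.7°C
1900 → 2700 m (saturated, 6.4°C/km): ΔT = -6.4 × 0.8 = -5.12°C → T = -1.42°C
2700 → 1200 m (dry descent, 9.6°C/km): ΔT = +9.6 × 1.5 = +14.4°C → T = 12.98°C
Net change vs windward start: 12.98 − 18.1 = -5.12°C

-5.12°C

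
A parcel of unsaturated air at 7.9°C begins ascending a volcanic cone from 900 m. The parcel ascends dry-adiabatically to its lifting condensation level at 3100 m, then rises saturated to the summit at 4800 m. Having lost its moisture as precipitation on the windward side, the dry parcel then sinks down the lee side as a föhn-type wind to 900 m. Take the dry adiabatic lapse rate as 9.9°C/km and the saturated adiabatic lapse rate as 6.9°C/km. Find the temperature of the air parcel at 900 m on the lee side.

13°C

900–3100 m, dry: Δz = 2.2 km ⇒ ΔT = -21.78°C; T = -13.88°C
3100–4800 m, saturated: Δz = 1.7 km ⇒ ΔT = -11.73°C; T = -25.61°C
4800–900 m, dry descent: Δz = 3.9 km ⇒ ΔT = +38.61°C; T = 13°C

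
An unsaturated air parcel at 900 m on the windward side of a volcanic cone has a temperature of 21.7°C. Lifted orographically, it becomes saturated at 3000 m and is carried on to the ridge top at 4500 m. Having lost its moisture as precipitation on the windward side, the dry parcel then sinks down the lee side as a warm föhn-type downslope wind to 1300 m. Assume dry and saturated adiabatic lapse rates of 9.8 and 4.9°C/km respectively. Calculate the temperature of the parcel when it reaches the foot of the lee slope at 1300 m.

25.13°C

900 → 3000 m (dry, 9.8°C/km): ΔT = -9.8 × 2.1 = -20.58°C → T = 1.12°C
3000 → 4500 m (saturated, 4.9°C/km): ΔT = -4.9 × 1.5 = -7.35°C → T = -6.23°C
4500 → 1300 m (dry descent, 9.8°C/km): ΔT = +9.8 × 3.2 = +31.36°C → T = 25.13°C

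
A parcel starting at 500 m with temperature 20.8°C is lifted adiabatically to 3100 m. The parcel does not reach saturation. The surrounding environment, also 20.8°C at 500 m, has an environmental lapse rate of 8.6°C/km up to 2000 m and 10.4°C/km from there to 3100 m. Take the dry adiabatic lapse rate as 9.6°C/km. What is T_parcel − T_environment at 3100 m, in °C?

-0.62°C (parcel cooler than environment)

Parcel:
  From 500 m to 3100 m (dry): cools by 9.6 × 2.6 = 24.96°C, giving -4.16°C.
Environment:
  From 500 m to 2000 m (environment, lower layer): cools by 8.6 × 1.5 = 12.9°C, giving 7.9°C.
  From 2000 m to 3100 m (environment, upper layer): cools by 10.4 × 1.1 = 11.44°C, giving -3.54°C.
T_parcel − T_env = -4.16 − (-3.54) = -0.62°C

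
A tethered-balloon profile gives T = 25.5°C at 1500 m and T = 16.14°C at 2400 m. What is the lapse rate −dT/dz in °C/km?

10.4°C/km

Γ = −ΔT/Δz = (25.5 − 16.14) / (2400 − 1500) m
  = 9.36°C / 0.9 km = 10.4°C/km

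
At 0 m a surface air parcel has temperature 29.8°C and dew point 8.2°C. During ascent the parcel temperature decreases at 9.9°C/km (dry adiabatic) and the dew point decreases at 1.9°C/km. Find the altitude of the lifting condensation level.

2700 m

T and T_d converge at 9.9 − 1.9 = 8°C per km
Height above start = (29.8 − 8.2) / 8 = 2.7 km
LCL altitude = 0 m + 2700 m = 2700 m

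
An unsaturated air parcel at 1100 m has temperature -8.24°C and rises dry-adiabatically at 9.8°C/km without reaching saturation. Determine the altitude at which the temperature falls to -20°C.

Height above start = (-8.24 − (-20)) / 9.8 = 1.2 km
Altitude = 1100 m + 1200 m = 2300 m

2300 m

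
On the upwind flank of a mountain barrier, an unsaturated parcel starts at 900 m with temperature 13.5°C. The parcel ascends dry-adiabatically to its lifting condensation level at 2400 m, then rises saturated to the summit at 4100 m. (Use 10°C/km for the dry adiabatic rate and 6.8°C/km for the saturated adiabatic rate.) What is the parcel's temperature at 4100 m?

-13.06°C

900 → 2400 m (dry, 10°C/km): ΔT = -10 × 1.5 = -15°C → T = -1.5°C
2400 → 4100 m (saturated, 6.8°C/km): ΔT = -6.8 × 1.7 = -11.56°C → T = -13.06°C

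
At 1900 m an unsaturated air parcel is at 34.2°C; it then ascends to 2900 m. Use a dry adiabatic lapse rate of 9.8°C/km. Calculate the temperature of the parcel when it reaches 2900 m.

24.4°C

1900–2900 m, dry adiabatic: Δz = 1 km ⇒ ΔT = -9.8°C; T = 24.4°C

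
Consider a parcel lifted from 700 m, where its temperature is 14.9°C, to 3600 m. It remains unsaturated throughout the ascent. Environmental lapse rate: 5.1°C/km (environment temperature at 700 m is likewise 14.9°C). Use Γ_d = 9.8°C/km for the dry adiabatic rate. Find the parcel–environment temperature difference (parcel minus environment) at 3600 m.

Parcel:
  700 → 3600 m (dry, 9.8°C/km): ΔT = -9.8 × 2.9 = -28.42°C → T = -13.52°C
Environment:
  700 → 3600 m (environment, 5.1°C/km): ΔT = -5.1 × 2.9 = -14.79°C → T = 0.11°C
T_parcel − T_env = -13.52 − 0.11 = -13.63°C

-13.63°C (parcel cooler than environment)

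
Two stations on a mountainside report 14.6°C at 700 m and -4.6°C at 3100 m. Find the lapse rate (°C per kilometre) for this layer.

Γ = −ΔT/Δz = (14.6 − (-4.6)) / (3100 − 700) m
  = 19.2°C / 2.4 km = 8°C/km

8°C/km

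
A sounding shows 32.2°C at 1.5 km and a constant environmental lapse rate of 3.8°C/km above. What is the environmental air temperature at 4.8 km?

19.66°C

1500–4800 m, environmental: Δz = 3.3 km ⇒ ΔT = -12.54°C; T = 19.66°C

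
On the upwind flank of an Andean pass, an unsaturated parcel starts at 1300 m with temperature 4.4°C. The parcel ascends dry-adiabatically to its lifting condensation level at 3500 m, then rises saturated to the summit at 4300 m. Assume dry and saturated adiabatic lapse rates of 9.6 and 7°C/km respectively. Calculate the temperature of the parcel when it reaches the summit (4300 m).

-22.32°C

1300 → 3500 m (dry, 9.6°C/km): ΔT = -9.6 × 2.2 = -21.12°C → T = -16.72°C
3500 → 4300 m (saturated, 7°C/km): ΔT = -7 × 0.8 = -5.6°C → T = -22.32°C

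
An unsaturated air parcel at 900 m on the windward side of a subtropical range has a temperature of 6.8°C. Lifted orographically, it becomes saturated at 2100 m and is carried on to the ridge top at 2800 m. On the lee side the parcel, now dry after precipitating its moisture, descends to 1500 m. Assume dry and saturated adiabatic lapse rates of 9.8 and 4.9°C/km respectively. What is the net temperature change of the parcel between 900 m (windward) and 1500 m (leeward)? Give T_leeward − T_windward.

From 900 m to 2100 m (dry): cools by 9.8 × 1.2 = 11.76°C, giving -4.96°C.
From 2100 m to 2800 m (saturated): cools by 4.9 × 0.7 = 3.43°C, giving -8.39°C.
From 2800 m to 1500 m (dry descent): warms by 9.8 × 1.3 = 12.74°C, giving 4.35°C.
Net change vs windward start: 4.35 − 6.8 = -2.45°C

-2.45°C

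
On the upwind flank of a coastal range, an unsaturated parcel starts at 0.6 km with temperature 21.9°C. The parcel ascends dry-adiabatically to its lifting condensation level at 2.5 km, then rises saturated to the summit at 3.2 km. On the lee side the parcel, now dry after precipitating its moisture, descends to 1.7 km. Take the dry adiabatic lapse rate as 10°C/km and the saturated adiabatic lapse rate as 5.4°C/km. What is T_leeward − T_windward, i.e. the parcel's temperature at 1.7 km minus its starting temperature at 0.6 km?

-7.78°C

600–2500 m, dry: Δz = 1.9 km ⇒ ΔT = -19°C; T = 2.9°C
2500–3200 m, saturated: Δz = 0.7 km ⇒ ΔT = -3.78°C; T = -0.88°C
3200–1700 m, dry descent: Δz = 1.5 km ⇒ ΔT = +15°C; T = 14.12°C
Net change vs windward start: 14.12 − 21.9 = -7.78°C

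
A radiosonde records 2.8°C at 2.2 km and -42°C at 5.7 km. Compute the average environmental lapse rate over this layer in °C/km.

12.8°C/km

Γ = −ΔT/Δz = (2.8 − (-42)) / (5700 − 2200) m
  = 44.8°C / 3.5 km = 12.8°C/km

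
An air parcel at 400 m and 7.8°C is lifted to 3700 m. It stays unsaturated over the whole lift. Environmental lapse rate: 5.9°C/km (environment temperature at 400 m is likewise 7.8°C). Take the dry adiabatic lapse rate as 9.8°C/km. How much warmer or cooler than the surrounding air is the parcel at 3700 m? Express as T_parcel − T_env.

Parcel:
  Dry to 3700 m: -9.8 × 3.3 km = -32.34°C, so T = -24.54°C.
Environment:
  Environment to 3700 m: -5.9 × 3.3 km = -19.47°C, so T = -11.67°C.
T_parcel − T_env = -24.54 − (-11.67) = -12.87°C

-12.87°C (parcel cooler than environment)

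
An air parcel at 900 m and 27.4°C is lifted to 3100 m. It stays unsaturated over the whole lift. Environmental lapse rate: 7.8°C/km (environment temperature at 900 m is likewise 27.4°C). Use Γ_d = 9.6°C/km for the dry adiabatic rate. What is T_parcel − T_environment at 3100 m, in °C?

-3.96°C (parcel cooler than environment)

Parcel:
  900 → 3100 m (dry, 9.6°C/km): ΔT = -9.6 × 2.2 = -21.12°C → T = 6.28°C
Environment:
  900 → 3100 m (environment, 7.8°C/km): ΔT = -7.8 × 2.2 = -17.16°C → T = 10.24°C
T_parcel − T_env = 6.28 − 10.24 = -3.96°C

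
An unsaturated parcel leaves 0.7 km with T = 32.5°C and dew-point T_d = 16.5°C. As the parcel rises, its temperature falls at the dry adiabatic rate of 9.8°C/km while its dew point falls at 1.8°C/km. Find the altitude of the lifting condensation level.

2.7 km

T and T_d converge at 9.8 − 1.8 = 8°C per km
Height above start = (32.5 − 16.5) / 8 = 2 km
LCL altitude = 700 m + 2000 m = 2700 m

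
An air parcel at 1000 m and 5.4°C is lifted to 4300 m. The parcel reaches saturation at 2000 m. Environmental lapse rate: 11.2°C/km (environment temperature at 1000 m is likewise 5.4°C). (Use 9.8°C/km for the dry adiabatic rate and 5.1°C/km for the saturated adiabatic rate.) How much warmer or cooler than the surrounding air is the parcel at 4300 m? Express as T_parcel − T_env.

+15.43°C (parcel warmer than environment)

Parcel:
  1000–2000 m, dry: Δz = 1 km ⇒ ΔT = -9.8°C; T = -4.4°C
  2000–4300 m, saturated: Δz = 2.3 km ⇒ ΔT = -11.73°C; T = -16.13°C
Environment:
  1000–4300 m, environment: Δz = 3.3 km ⇒ ΔT = -36.96°C; T = -31.56°C
T_parcel − T_env = -16.13 − (-31.56) = +15.43°C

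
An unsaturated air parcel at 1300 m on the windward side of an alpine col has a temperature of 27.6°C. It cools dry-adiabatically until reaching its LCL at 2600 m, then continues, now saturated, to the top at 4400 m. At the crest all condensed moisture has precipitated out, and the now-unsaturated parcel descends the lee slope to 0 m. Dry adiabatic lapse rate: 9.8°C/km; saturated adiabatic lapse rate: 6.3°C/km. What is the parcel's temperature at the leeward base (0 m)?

46.64°C

1300–2600 m, dry: Δz = 1.3 km ⇒ ΔT = -12.74°C; T = 14.86°C
2600–4400 m, saturated: Δz = 1.8 km ⇒ ΔT = -11.34°C; T = 3.52°C
4400–0 m, dry descent: Δz = 4.4 km ⇒ ΔT = +43.12°C; T = 46.64°C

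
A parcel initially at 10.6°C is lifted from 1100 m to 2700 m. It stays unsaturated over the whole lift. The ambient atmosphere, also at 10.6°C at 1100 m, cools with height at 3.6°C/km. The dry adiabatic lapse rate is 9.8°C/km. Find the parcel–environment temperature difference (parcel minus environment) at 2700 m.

-9.92°C (parcel cooler than environment)

Parcel:
  1100 → 2700 m (dry, 9.8°C/km): ΔT = -9.8 × 1.6 = -15.68°C → T = -5.08°C
Environment:
  1100 → 2700 m (environment, 3.6°C/km): ΔT = -3.6 × 1.6 = -5.76°C → T = 4.84°C
T_parcel − T_env = -5.08 − 4.84 = -9.92°C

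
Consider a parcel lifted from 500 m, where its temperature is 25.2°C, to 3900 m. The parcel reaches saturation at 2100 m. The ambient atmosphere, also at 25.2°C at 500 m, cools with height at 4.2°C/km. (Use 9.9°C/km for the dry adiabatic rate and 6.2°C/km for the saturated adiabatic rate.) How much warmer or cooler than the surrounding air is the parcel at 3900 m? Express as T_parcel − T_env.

Parcel:
  Dry to 2100 m: -9.9 × 1.6 km = -15.84°C, so T = 9.36°C.
  Saturated to 3900 m: -6.2 × 1.8 km = -11.16°C, so T = -1.8°C.
Environment:
  Environment to 3900 m: -4.2 × 3.4 km = -14.28°C, so T = 10.92°C.
T_parcel − T_env = -1.8 − 10.92 = -12.72°C

-12.72°C (parcel cooler than environment)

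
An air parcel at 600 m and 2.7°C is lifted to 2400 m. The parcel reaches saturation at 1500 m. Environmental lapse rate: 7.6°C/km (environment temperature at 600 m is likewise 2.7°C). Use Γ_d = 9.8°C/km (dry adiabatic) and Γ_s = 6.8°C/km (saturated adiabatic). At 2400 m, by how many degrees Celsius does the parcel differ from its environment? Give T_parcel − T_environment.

Parcel:
  600 → 1500 m (dry, 9.8°C/km): ΔT = -9.8 × 0.9 = -8.82°C → T = -6.12°C
  1500 → 2400 m (saturated, 6.8°C/km): ΔT = -6.8 × 0.9 = -6.12°C → T = -12.24°C
Environment:
  600 → 2400 m (environment, 7.6°C/km): ΔT = -7.6 × 1.8 = -13.68°C → T = -10.98°C
T_parcel − T_env = -12.24 − (-10.98) = -1.26°C

-1.26°C (parcel cooler than environment)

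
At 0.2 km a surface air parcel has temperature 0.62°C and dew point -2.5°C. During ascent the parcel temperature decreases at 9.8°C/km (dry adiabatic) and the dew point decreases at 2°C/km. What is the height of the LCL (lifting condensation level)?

T and T_d converge at 9.8 − 2 = 7.8°C per km
Height above start = (0.62 − (-2.5)) / 7.8 = 0.4 km
LCL altitude = 200 m + 400 m = 600 m

0.6 km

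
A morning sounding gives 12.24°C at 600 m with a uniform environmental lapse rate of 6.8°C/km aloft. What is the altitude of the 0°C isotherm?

Height above start = (12.24 − 0) / 6.8 = 1.8 km
Altitude = 600 m + 1800 m = 2400 m

2400 m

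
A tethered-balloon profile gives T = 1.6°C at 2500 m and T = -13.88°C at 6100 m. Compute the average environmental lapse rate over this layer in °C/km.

4.3°C/km

Γ = −ΔT/Δz = (1.6 − (-13.88)) / (6100 − 2500) m
  = 15.48°C / 3.6 km = 4.3°C/km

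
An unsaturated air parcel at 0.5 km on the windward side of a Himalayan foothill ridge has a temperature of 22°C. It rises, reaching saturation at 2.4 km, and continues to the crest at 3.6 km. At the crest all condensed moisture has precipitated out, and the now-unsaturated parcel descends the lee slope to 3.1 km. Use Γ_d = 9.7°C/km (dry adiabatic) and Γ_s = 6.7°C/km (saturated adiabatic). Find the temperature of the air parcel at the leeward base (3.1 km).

0.38°C

500 → 2400 m (dry, 9.7°C/km): ΔT = -9.7 × 1.9 = -18.43°C → T = 3.57°C
2400 → 3600 m (saturated, 6.7°C/km): ΔT = -6.7 × 1.2 = -8.04°C → T = -4.47°C
3600 → 3100 m (dry descent, 9.7°C/km): ΔT = +9.7 × 0.5 = +4.85°C → T = 0.38°C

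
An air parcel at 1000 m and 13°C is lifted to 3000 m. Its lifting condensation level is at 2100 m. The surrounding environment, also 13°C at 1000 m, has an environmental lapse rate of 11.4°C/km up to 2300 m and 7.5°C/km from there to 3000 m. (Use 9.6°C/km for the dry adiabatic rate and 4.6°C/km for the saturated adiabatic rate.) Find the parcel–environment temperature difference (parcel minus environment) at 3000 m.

Parcel:
  1000–2100 m, dry: Δz = 1.1 km ⇒ ΔT = -10.56°C; T = 2.44°C
  2100–3000 m, saturated: Δz = 0.9 km ⇒ ΔT = -4.14°C; T = -1.7°C
Environment:
  1000–2300 m, environment, lower layer: Δz = 1.3 km ⇒ ΔT = -14.82°C; T = -1.82°C
  2300–3000 m, environment, upper layer: Δz = 0.7 km ⇒ ΔT = -5.25°C; T = -7.07°C
T_parcel − T_env = -1.7 − (-7.07) = +5.37°C

+5.37°C (parcel warmer than environment)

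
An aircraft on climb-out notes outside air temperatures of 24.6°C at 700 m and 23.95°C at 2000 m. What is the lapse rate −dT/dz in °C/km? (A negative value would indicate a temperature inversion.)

Γ = −ΔT/Δz = (24.6 − 23.95) / (2000 − 700) m
  = 0.65°C / 1.3 km = 0.5°C/km

0.5°C/km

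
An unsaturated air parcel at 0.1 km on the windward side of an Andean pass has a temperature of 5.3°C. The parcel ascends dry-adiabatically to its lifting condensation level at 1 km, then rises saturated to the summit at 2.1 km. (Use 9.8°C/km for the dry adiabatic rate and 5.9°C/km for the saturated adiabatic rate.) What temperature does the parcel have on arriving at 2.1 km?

-10.01°C

From 100 m to 1000 m (dry): cools by 9.8 × 0.9 = 8.82°C, giving -3.52°C.
From 1000 m to 2100 m (saturated): cools by 5.9 × 1.1 = 6.49°C, giving -10.01°C.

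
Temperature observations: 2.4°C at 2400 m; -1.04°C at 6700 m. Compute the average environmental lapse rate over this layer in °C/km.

0.8°C/km

Γ = −ΔT/Δz = (2.4 − (-1.04)) / (6700 − 2400) m
  = 3.44°C / 4.3 km = 0.8°C/km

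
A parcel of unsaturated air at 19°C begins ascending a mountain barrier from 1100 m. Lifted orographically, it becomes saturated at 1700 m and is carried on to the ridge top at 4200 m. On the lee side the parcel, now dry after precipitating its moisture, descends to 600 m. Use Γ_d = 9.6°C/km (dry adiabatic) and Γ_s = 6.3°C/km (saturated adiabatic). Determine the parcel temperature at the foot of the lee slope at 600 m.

From 1100 m to 1700 m (dry): cools by 9.6 × 0.6 = 5.76°C, giving 13.24°C.
From 1700 m to 4200 m (saturated): cools by 6.3 × 2.5 = 15.75°C, giving -2.51°C.
From 4200 m to 600 m (dry descent): warms by 9.6 × 3.6 = 34.56°C, giving 32.05°C.

32.05°C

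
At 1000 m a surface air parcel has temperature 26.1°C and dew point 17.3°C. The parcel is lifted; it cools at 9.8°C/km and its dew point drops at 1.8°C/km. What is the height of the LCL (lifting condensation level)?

T and T_d converge at 9.8 − 1.8 = 8°C per km
Height above start = (26.1 − 17.3) / 8 = 1.1 km
LCL altitude = 1000 m + 1100 m = 2100 m

2100 m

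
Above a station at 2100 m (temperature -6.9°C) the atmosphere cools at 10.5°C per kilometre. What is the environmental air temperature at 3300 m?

-19.5°C

From 2100 m to 3300 m (environmental): cools by 10.5 × 1.2 = 12.6°C, giving -19.5°C.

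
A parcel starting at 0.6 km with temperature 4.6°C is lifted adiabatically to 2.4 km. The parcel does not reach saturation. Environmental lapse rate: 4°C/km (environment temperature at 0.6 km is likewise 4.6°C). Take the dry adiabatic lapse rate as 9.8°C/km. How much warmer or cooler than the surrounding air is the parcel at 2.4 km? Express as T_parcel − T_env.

-10.44°C (parcel cooler than environment)

Parcel:
  From 600 m to 2400 m (dry): cools by 9.8 × 1.8 = 17.64°C, giving -13.04°C.
Environment:
  From 600 m to 2400 m (environment): cools by 4 × 1.8 = 7.2°C, giving -2.6°C.
T_parcel − T_env = -13.04 − (-2.6) = -10.44°C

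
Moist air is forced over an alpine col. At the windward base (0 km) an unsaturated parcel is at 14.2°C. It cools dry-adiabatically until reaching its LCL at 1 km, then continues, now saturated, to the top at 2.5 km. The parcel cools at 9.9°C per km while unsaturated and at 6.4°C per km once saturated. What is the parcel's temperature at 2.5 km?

-5.3°C

From 0 m to 1000 m (dry): cools by 9.9 × 1 = 9.9°C, giving 4.3°C.
From 1000 m to 2500 m (saturated): cools by 6.4 × 1.5 = 9.6°C, giving -5.3°C.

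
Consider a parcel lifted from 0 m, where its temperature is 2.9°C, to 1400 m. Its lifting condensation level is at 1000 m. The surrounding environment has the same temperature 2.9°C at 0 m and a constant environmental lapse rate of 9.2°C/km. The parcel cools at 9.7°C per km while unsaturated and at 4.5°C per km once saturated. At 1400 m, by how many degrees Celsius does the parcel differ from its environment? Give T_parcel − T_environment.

Parcel:
  From 0 m to 1000 m (dry): cools by 9.7 × 1 = 9.7°C, giving -6.8°C.
  From 1000 m to 1400 m (saturated): cools by 4.5 × 0.4 = 1.8°C, giving -8.6°C.
Environment:
  From 0 m to 1400 m (environment): cools by 9.2 × 1.4 = 12.88°C, giving -9.98°C.
T_parcel − T_env = -8.6 − (-9.98) = +1.38°C

+1.38°C (parcel warmer than environment)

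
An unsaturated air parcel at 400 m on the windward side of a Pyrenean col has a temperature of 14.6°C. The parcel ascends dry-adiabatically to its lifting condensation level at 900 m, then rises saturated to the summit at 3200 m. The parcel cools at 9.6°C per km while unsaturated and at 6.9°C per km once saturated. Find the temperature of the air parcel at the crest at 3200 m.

-6.07°C

Dry to 900 m: -9.6 × 0.5 km = -4.8°C, so T = 9.8°C.
Saturated to 3200 m: -6.9 × 2.3 km = -15.87°C, so T = -6.07°C.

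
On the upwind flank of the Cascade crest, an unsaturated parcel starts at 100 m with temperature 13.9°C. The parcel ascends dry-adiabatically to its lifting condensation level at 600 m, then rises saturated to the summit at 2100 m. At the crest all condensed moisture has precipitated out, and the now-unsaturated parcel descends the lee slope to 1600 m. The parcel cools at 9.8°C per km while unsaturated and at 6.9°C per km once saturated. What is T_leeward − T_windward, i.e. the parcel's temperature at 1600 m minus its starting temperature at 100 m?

-10.35°C

Dry to 600 m: -9.8 × 0.5 km = -4.9°C, so T = 9°C.
Saturated to 2100 m: -6.9 × 1.5 km = -10.35°C, so T = -1.35°C.
Dry descent to 1600 m: +9.8 × 0.5 km = +4.9°C, so T = 3.55°C.
Net change vs windward start: 3.55 − 13.9 = -10.35°C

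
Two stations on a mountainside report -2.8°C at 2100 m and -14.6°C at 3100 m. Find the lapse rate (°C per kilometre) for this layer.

Γ = −ΔT/Δz = (-2.8 − (-14.6)) / (3100 − 2100) m
  = 11.8°C / 1 km = 11.8°C/km

11.8°C/km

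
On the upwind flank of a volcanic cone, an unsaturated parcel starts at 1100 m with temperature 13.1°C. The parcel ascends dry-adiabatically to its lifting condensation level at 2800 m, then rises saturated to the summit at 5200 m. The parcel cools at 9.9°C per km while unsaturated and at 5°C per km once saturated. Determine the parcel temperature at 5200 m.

1100 → 2800 m (dry, 9.9°C/km): ΔT = -9.9 × 1.7 = -16.83°C → T = -3.73°C
2800 → 5200 m (saturated, 5°C/km): ΔT = -5 × 2.4 = -12°C → T = -15.73°C

-15.73°C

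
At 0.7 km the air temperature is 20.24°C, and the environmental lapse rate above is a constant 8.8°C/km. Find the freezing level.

Height above start = (20.24 − 0) / 8.8 = 2.3 km
Altitude = 700 m + 2300 m = 3000 m

3 km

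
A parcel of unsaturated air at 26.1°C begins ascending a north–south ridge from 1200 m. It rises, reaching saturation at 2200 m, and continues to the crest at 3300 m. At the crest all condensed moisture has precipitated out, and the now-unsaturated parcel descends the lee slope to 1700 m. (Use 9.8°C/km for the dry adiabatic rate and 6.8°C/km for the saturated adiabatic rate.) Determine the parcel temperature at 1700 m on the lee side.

From 1200 m to 2200 m (dry): cools by 9.8 × 1 = 9.8°C, giving 16.3°C.
From 2200 m to 3300 m (saturated): cools by 6.8 × 1.1 = 7.48°C, giving 8.82°C.
From 3300 m to 1700 m (dry descent): warms by 9.8 × 1.6 = 15.68°C, giving 24.5°C.

24.5°C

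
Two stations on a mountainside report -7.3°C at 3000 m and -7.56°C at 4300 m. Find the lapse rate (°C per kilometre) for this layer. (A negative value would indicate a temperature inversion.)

0.2°C/km

Γ = −ΔT/Δz = (-7.3 − (-7.56)) / (4300 − 3000) m
  = 0.26°C / 1.3 km = 0.2°C/km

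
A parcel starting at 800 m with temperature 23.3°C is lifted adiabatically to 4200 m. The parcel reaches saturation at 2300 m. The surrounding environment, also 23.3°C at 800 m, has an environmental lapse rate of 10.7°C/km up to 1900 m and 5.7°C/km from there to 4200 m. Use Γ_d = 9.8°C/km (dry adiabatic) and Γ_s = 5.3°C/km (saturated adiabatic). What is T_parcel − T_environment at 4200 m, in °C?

Parcel:
  800 → 2300 m (dry, 9.8°C/km): ΔT = -9.8 × 1.5 = -14.7°C → T = 8.6°C
  2300 → 4200 m (saturated, 5.3°C/km): ΔT = -5.3 × 1.9 = -10.07°C → T = -1.47°C
Environment:
  800 → 1900 m (environment, lower layer, 10.7°C/km): ΔT = -10.7 × 1.1 = -11.77°C → T = 11.53°C
  1900 → 4200 m (environment, upper layer, 5.7°C/km): ΔT = -5.7 × 2.3 = -13.11°C → T = -1.58°C
T_parcel − T_env = -1.47 − (-1.58) = +0.11°C

+0.11°C (parcel warmer than environment)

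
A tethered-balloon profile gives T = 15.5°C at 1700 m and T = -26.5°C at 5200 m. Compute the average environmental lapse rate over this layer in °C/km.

Γ = −ΔT/Δz = (15.5 − (-26.5)) / (5200 − 1700) m
  = 42°C / 3.5 km = 12°C/km

12°C/km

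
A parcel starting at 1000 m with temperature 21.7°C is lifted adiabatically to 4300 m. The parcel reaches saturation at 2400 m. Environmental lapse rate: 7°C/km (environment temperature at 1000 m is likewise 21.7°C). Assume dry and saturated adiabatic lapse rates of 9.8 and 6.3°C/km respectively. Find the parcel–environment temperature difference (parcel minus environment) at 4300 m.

-2.59°C (parcel cooler than environment)

Parcel:
  1000–2400 m, dry: Δz = 1.4 km ⇒ ΔT = -13.72°C; T = 7.98°C
  2400–4300 m, saturated: Δz = 1.9 km ⇒ ΔT = -11.97°C; T = -3.99°C
Environment:
  1000–4300 m, environment: Δz = 3.3 km ⇒ ΔT = -23.1°C; T = -1.4°C
T_parcel − T_env = -3.99 − (-1.4) = -2.59°C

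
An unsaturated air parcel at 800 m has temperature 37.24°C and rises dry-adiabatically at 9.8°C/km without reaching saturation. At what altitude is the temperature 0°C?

4600 m

Height above start = (37.24 − 0) / 9.8 = 3.8 km
Altitude = 800 m + 3800 m = 4600 m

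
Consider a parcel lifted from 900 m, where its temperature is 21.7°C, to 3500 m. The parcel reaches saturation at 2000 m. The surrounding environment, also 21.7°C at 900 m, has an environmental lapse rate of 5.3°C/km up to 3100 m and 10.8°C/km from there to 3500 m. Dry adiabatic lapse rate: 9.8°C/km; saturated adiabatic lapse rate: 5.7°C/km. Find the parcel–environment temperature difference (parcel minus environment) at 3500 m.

-3.35°C (parcel cooler than environment)

Parcel:
  900–2000 m, dry: Δz = 1.1 km ⇒ ΔT = -10.78°C; T = 10.92°C
  2000–3500 m, saturated: Δz = 1.5 km ⇒ ΔT = -8.55°C; T = 2.37°C
Environment:
  900–3100 m, environment, lower layer: Δz = 2.2 km ⇒ ΔT = -11.66°C; T = 10.04°C
  3100–3500 m, environment, upper layer: Δz = 0.4 km ⇒ ΔT = -4.32°C; T = 5.72°C
T_parcel − T_env = 2.37 − 5.72 = -3.35°C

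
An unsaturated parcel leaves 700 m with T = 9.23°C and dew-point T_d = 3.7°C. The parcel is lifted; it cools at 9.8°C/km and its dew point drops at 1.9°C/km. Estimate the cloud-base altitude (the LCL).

1400 m

T and T_d converge at 9.8 − 1.9 = 7.9°C per km
Height above start = (9.23 − 3.7) / 7.9 = 0.7 km
LCL altitude = 700 m + 700 m = 1400 m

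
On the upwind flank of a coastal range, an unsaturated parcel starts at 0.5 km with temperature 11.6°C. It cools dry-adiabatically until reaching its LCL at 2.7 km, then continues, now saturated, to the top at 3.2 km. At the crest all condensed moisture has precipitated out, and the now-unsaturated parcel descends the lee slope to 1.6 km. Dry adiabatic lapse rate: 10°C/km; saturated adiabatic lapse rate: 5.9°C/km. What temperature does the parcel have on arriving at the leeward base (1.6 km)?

Dry to 2700 m: -10 × 2.2 km = -22°C, so T = -10.4°C.
Saturated to 3200 m: -5.9 × 0.5 km = -2.95°C, so T = -13.35°C.
Dry descent to 1600 m: +10 × 1.6 km = +16°C, so T = 2.65°C.

2.65°C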